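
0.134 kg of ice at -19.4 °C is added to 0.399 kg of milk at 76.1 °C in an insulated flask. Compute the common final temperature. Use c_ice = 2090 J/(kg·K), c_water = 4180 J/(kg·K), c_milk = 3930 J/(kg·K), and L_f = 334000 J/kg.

T_f ≈ 32.5 °C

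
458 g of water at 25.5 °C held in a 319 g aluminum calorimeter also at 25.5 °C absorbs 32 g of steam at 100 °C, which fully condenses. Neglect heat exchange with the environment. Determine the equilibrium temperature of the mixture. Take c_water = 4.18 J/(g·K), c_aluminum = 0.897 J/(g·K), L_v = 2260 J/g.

Taking heat into each body as positive, Σ m c ΔT = 0:
steam→water at 100 °C releases m L_v = 32·2260 = 72320
  condensate cools 100→T: 32·4.18·(T − 100) = 133.76(T − 100)
  water warms: 458·4.18·(T − 25.5) = 1914.4(T − 25.5)
  cup: 286.14(T − 25.5)
2334.3 T = 72320 + 13376 + 56115 = 141811
T ≈ 60.75 °C, under the boiling point, so the assumption holds.

T_f ≈ 60.7 °C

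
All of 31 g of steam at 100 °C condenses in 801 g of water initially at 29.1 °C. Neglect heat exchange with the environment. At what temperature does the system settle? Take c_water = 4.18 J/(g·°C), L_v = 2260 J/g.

Energy conservation, ΣQ = 0:
steam→water at 100 °C releases m L_v = 31×2260 = 70060
  condensate cools 100→T: 31×4.18×(T − 100) = 129.58(T − 100)
  water warms: 801×4.18×(T − 29.1) = 3348.2(T − 29.1)
3477.8 T = 70060 + 12958 + 97432 = 180450
T ≈ 51.89 °C, under the boiling point, so the assumption holds.

T_f ≈ 51.9 °C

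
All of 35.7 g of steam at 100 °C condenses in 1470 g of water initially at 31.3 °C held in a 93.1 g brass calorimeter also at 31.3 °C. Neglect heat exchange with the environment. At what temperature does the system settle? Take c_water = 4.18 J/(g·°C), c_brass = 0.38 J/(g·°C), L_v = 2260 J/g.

Conservation of energy gives ΣQ = 0:
condense steam: −35.7×2260 = −80682
  condensed water 100 °C→T: 149.23(T − 100)
  water warms: 1470×4.18×(T − 31.3) = 6144.6(T − 31.3)
  brass cup: 93.1×0.38×(T − 31.3) = 35.38(T − 31.3)
6329.2 T = 80682 + 14923 + 193433 = 289038
T ≈ 45.67 °C, under the boiling point, so the assumption holds.

T_f ≈ 45.7 °C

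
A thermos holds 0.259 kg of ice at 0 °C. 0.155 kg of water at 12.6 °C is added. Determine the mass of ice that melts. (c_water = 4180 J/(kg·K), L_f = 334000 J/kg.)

Cooling the water to 0 °C releases 0.155×4180×12.6 = 8163.5 J.
Fully melting the ice requires m_ice L_f = 0.259×334000 = 86506 J.
That's not enough to melt it all — equilibrium is at 0 °C with ice remaining.
m_melt = 8163.5 / L_f = 0.02444 kg.

m_melted ≈ 0.0244 kg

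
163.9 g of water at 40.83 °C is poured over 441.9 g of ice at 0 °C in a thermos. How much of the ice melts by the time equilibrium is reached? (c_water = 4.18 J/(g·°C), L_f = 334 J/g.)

m_melted ≈ 83.8 g

Heat available from the water dropping to 0 °C: 163.9×4.18×40.83 = 27973 J.
To melt every bit of ice: 441.9×334 = 147595 J.
27973 J < 147595 J, so only part of the ice melts and the system sits at 0 °C.
Mass melted = 27973/334 ≈ 83.75 g.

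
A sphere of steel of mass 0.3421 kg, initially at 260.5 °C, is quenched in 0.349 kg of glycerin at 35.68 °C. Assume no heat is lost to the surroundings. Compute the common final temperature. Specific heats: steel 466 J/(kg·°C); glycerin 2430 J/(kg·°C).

T_f ≈ 71.3 °C

Conservation of energy gives ΣQ = 0:
0.3421*466*(T − 260.5) + 0.349*2430*(T − 35.68) = 0
159.42(T − 260.5) + 848.07(T − 35.68) = 0
1007.5 T = 71788
T = 71788/1007.5 ≈ 71.25 °C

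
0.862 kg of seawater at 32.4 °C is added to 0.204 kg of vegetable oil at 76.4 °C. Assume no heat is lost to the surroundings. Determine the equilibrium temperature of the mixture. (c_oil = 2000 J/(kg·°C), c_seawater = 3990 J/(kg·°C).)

Setting the total heat transfer to zero:
0.204*2000*(T − 76.4) + 0.862*3990*(T − 32.4) = 0
(408 + 3439.4) T = 408*76.4 + 3439.4*32.4
T = 142607 / 3847.4 = 37.1 °C

T_f ≈ 37.1 °C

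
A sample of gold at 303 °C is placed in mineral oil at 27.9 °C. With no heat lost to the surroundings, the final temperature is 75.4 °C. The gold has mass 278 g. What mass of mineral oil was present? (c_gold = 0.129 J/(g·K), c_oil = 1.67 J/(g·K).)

m ≈ 103 g

Let T be the final temperature. ΣQ_i = 0:
278×0.129×(75.4 − 303) + m×1.67×(75.4 − 27.9) = 0
79.33 m = 8162.2
m = 8162.2/79.33 ≈ 102.9 g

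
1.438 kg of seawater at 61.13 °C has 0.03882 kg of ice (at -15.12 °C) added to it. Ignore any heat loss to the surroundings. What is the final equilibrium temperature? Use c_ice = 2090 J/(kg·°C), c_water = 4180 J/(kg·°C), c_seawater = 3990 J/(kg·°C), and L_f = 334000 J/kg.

T_f ≈ 57.0 °C

Energy balance with sensible and latent terms:
warm ice to 0 °C: 0.03882×2090×(0 − (-15.12)) = 1226.7; fusion: m_ice L_f = 0.03882×334000 = 12966; warm the meltwater: 162.27 T; seawater: 5737.6(T − 61.13)
5899.9 T = 350741 − 14193 = 336548
T ≈ 57.04 °C. Since T > 0 °C, the all-ice-melts assumption holds.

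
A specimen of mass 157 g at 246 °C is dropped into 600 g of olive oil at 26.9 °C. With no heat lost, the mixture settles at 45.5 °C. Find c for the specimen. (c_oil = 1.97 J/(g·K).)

c ≈ 0.698 J/(g·K)

Heat lost by the specimen = heat gained by the oil:
157×c×(246 − 45.5) = 600×1.97×(45.5 − 26.9)
31478 c = 21985  ⇒  c ≈ 0.6984 J/(g·K)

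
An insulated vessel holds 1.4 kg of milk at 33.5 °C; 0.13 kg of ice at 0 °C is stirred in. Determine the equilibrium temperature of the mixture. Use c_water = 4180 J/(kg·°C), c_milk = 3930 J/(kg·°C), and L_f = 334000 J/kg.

T_f ≈ 23.3 °C

Conservation of energy gives ΣQ = 0:
melt ice: 0.13·334000 = 43420; warm the meltwater: 543.4 T; milk cools: 1.4·3930·(T − 33.5) = 5502(T − 33.5)
6045.4 T = 184317 − 43420 = 140897
T ≈ 23.31 °C (positive, so assuming full melt was valid).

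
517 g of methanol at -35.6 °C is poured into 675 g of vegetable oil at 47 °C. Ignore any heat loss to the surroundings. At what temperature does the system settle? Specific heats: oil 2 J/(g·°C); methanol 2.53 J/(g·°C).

T_f ≈ 6.4 °C

With ΣQ=0 the equilibrium temperature is the m·c-weighted mean:
T_f = (1350×47 + 1308×(-35.6)) / (1350 + 1308)
    = 16885 / 2658 ≈ 6.35 °C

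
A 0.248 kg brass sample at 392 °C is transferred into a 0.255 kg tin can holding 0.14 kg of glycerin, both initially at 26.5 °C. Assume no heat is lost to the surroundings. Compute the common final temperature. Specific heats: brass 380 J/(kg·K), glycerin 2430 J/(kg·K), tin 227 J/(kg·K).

Let T be the final temperature. ΣQ_i = 0:
0.248*380*(T − 392) + 0.14*2430*(T − 26.5) + 0.255*227*(T − 26.5) = 0
94.24(T − 392) + 340.2(T − 26.5) + 57.88(T − 26.5) = 0
(94.24 + 340.2 + 57.88) T = 94.24*392 + 340.2*26.5 + 57.88*26.5
T ≈ 96.46 °C

T_f ≈ 96.5 °C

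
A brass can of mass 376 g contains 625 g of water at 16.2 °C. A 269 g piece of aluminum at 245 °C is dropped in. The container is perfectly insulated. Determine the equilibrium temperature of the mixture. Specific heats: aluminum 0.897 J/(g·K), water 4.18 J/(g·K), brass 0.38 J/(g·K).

Heat gained plus heat lost sum to zero:
269×0.897×(T − 245) + 625×4.18×(T − 16.2) + 376×0.38×(T − 16.2) = 0
241.29(T − 245) + 2612.5(T − 16.2) + 142.88(T − 16.2) = 0
2996.7 T = 103754
T = 103754/2996.7 ≈ 34.62 °C

T_f ≈ 34.6 °C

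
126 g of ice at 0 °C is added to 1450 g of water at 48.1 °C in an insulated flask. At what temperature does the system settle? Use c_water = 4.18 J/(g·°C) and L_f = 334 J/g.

Energy balance with sensible and latent terms:
fusion: m_ice L_f = 126·334 = 42084
  meltwater 0→T: 126·4.18·T = 526.68 T
  water cools: 1450·4.18·(T − 48.1) = 6061(T − 48.1)
6587.7 T = 291534 − 42084 = 249450
T ≈ 37.87 °C — above 0 °C, consistent with complete melting.

T_f ≈ 37.9 °C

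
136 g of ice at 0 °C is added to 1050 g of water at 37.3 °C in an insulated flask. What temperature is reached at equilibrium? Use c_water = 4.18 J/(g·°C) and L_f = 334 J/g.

T_f ≈ 23.9 °C

Net heat exchanged in the isolated system is zero:
latent heat to melt: 136·334 = 45424; meltwater 0→T: 136·4.18·T = 568.48 T; water: 4389(T − 37.3)
4957.5 T = 163710 − 45424 = 118286
T ≈ 23.86 °C (positive, so assuming full melt was valid).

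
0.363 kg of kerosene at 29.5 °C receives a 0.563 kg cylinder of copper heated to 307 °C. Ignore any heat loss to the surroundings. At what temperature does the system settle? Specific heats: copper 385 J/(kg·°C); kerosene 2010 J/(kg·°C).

T_f ≈ 93.1 °C

Taking heat into each body as positive, Σ m c ΔT = 0:
0.563*385*(T − 307) + 0.363*2010*(T − 29.5) = 0
216.75(T − 307) + 729.63(T − 29.5) = 0
946.38 T = 88068
T = 88068 / 946.38 = 93.1 °C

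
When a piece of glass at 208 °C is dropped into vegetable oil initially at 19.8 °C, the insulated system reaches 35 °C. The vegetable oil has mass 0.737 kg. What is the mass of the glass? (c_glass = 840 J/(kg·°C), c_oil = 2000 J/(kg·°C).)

Heat lost by the glass = heat gained by the oil:
m×840×(208 − 35) = 0.737×2000×(35 − 19.8)
145320 m = 22405  ⇒  m ≈ 0.1542 kg

m ≈ 0.154 kg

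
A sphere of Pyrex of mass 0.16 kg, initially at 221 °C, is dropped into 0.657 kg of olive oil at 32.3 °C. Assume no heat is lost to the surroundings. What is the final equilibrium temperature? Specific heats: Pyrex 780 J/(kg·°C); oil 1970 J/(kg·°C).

Net heat exchanged in the isolated system is zero:
0.16·780·(T − 221) + 0.657·1970·(T − 32.3) = 0
124.8(T − 221) + 1294.3(T − 32.3) = 0
1419.1 T = 69386
T ≈ 48.89 °C

T_f ≈ 48.9 °C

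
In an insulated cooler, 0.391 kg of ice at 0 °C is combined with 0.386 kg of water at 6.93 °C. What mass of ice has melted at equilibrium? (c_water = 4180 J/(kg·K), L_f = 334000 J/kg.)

m_melted ≈ 0.0335 kg

Water can give up m c ΔT = 0.386×4180×6.93 = 11181 J before reaching 0 °C.
To melt every bit of ice: 0.391×334000 = 130594 J.
That's not enough to melt it all — equilibrium is at 0 °C with ice remaining.
Mass melted = 11181/334000 ≈ 0.03348 kg.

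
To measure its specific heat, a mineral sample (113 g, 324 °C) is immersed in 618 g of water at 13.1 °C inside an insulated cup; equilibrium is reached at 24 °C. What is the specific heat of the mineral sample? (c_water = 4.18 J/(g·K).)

c ≈ 0.831 J/(g·K)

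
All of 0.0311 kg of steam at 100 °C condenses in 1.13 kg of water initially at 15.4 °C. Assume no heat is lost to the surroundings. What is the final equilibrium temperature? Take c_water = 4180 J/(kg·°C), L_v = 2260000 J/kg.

T_f ≈ 32.1 °C

Setting the total heat transfer to zero:
latent heat released on condensation: 0.0311·2260000 = 70286
  condensate cools 100→T: 0.0311·4180·(T − 100) = 130(T − 100)
  water warms: 1.13·4180·(T − 15.4) = 4723.4(T − 15.4)
4853.4 T = 70286 + 13000 + 72740 = 156026
T ≈ 32.15 °C — below 100 °C, confirming all the steam condensed.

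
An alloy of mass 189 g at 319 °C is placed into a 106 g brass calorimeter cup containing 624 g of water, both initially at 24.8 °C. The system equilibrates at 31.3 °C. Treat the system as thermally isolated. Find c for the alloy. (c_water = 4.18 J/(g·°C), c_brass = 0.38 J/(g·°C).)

c ≈ 0.317 J/(g·°C)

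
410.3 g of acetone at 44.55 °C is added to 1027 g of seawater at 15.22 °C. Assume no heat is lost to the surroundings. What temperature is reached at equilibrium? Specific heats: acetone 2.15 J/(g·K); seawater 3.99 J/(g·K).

|Q_acetone| = |Q_seawater|:
410.3*2.15*(44.55 − T) = 1027*3.99*(T − 15.22)
882.14(44.55 − T) = 4097.7(T − 15.22)
4979.9 T = 101667  ⇒  T ≈ 20.42 °C

T_f ≈ 20.4 °C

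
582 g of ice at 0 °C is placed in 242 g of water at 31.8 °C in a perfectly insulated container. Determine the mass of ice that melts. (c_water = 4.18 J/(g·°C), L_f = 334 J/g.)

m_melted ≈ 96.3 g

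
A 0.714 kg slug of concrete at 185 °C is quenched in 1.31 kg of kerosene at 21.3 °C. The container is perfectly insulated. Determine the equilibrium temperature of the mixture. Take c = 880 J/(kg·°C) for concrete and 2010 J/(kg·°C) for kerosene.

T_f ≈ 52.8 °C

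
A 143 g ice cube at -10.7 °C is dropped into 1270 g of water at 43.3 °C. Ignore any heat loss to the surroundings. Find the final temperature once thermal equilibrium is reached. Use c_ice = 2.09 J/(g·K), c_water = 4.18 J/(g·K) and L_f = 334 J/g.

Setting the total heat transfer to zero:
ice -10.7→0 °C: 143·2.09·10.7 = 3197.9
  latent heat to melt: 143·334 = 47762
  warm the meltwater: 597.74 T
  water: 5308.6(T − 43.3)
5906.3 T = 229862 − 50960 = 178902
T ≈ 30.29 °C — above 0 °C, consistent with complete melting.

T_f ≈ 30.3 °C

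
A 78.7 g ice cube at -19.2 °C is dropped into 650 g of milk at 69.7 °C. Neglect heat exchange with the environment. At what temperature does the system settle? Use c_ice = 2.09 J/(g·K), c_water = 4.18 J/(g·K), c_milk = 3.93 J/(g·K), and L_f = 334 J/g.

Let T be the final temperature. ΣQ_i = 0:
warm ice to 0 °C: 78.7·2.09·(0 − (-19.2)) = 3158.1; melt ice: 78.7·334 = 26286; meltwater 0→T: 78.7·4.18·T = 328.97 T; milk: 2554.5(T − 69.7)
2883.5 T = 178049 − 29444 = 148605
T ≈ 51.54 °C. Since T > 0 °C, the all-ice-melts assumption holds.

T_f ≈ 51.5 °C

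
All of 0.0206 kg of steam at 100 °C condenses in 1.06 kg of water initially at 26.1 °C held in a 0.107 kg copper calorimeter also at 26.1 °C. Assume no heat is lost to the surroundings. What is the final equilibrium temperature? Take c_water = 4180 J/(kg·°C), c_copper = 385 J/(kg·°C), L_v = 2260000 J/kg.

T_f ≈ 37.7 °C

Heat gained plus heat lost sum to zero:
latent heat released on condensation: 0.0206×2260000 = 46556
  condensed water 100 °C→T: 86.11(T − 100)
  original water: 4430.8(T − 26.1)
  cup: 41.2(T − 26.1)
4558.1 T = 46556 + 8610.8 + 116719 = 171886
T ≈ 37.71 °C, under the boiling point, so the assumption holds.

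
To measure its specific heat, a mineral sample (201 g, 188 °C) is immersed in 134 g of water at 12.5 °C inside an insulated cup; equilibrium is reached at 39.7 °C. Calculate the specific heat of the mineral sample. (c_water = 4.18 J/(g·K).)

Net heat exchanged in the isolated system is zero:
201·c·(39.7 − 188) + 134·4.18·(39.7 − 12.5) = 0
-29808 c = -15235
c = -15235/-29808 ≈ 0.5111 J/(g·K)

c ≈ 0.511 J/(g·K)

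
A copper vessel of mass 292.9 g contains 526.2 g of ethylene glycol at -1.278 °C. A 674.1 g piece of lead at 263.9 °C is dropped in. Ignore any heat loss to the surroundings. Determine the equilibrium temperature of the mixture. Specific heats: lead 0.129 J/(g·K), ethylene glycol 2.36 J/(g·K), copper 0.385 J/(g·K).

T_f ≈ 14.7 °C

Taking heat into each body as positive, Σ m c ΔT = 0:
674.1×0.129×(T − 263.9) + 526.2×2.36×(T − (-1.278)) + 292.9×0.385×(T − (-1.278)) = 0
86.96(T − 263.9) + 1241.8(T − (-1.278)) + 112.77(T − (-1.278)) = 0
1441.6 T = 21217
T = 21217/1441.6 ≈ 14.72 °C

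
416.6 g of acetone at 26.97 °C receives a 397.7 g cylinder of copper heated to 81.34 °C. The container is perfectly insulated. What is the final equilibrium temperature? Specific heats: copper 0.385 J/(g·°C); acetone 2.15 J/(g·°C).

Heat lost by the copper equals heat gained by the acetone:
397.7×0.385×(81.34 − T) = 416.6×2.15×(T − 26.97)
153.11(81.34 − T) = 895.69(T − 26.97)
1048.8 T = 36611  ⇒  T ≈ 34.91 °C

T_f ≈ 34.9 °C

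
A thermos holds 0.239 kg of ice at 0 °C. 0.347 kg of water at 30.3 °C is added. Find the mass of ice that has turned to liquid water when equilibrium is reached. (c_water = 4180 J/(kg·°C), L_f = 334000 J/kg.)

m_melted ≈ 0.132 kg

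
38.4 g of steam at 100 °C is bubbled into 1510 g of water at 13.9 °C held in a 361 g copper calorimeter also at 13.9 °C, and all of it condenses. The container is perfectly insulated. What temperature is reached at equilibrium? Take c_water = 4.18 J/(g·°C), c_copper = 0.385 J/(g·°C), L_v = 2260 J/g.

T_f ≈ 29.1 °C

Conservation of energy gives ΣQ = 0:
steam→water at 100 °C releases m L_v = 38.4·2260 = 86784
  condensate cools 100→T: 38.4·4.18·(T − 100) = 160.51(T − 100)
  original water: 6311.8(T − 13.9)
  cup: 138.99(T − 13.9)
6611.3 T = 86784 + 16051 + 89666 = 192501
T ≈ 29.12 °C — below 100 °C, confirming all the steam condensed.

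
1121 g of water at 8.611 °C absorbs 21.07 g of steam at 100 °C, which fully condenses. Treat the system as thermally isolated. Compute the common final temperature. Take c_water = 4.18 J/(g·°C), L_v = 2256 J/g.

T_f ≈ 20.3 °C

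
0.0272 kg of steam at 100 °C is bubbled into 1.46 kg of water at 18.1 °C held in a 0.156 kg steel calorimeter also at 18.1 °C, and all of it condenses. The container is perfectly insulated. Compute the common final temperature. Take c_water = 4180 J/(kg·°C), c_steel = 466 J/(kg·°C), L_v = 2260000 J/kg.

T_f ≈ 29.4 °C

Conservation of energy gives ΣQ = 0:
steam→water at 100 °C releases m L_v = 0.0272·2260000 = 61472
  condensate cools 100→T: 0.0272·4180·(T − 100) = 113.7(T − 100)
  original water: 6102.8(T − 18.1)
  steel cup: 0.156·466·(T − 18.1) = 72.7(T − 18.1)
6289.2 T = 61472 + 11370 + 111776 = 184618
T ≈ 29.35 °C (< 100 °C, so full condensation is consistent).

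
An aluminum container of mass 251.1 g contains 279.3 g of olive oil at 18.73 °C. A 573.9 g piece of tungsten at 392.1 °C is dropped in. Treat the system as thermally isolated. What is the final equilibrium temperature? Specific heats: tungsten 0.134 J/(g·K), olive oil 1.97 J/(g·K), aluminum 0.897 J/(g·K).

T_f ≈ 52.4 °C

Taking heat into each body as positive, Σ m c ΔT = 0:
573.9·0.134·(T − 392.1) + 279.3·1.97·(T − 18.73) + 251.1·0.897·(T − 18.73) = 0
76.9(T − 392.1) + 550.22(T − 18.73) + 225.24(T − 18.73) = 0
(76.9 + 550.22 + 225.24) T = 76.9·392.1 + 550.22·18.73 + 225.24·18.73
T ≈ 52.42 °C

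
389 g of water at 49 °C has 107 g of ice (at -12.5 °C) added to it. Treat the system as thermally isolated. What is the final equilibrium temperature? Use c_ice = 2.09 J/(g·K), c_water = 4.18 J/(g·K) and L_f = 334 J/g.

T_f ≈ 19.8 °C

Energy balance with sensible and latent terms:
ice -12.5→0 °C: 107·2.09·12.5 = 2795.4; melt ice: 107·334 = 35738; warm the meltwater: 447.26 T; water cools: 389·4.18·(T − 49) = 1626(T − 49)
2073.3 T = 79675 − 38533 = 41142
T ≈ 19.84 °C (positive, so assuming full melt was valid).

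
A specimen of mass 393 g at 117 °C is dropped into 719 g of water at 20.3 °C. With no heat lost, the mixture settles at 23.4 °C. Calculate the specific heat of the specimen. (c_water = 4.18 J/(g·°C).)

c ≈ 0.253 J/(g·°C)

Let T be the final temperature. ΣQ_i = 0:
393×c×(23.4 − 117) + 719×4.18×(23.4 − 20.3) = 0
-36785 c = -9316.8
c = -9316.8/-36785 ≈ 0.2533 J/(g·°C)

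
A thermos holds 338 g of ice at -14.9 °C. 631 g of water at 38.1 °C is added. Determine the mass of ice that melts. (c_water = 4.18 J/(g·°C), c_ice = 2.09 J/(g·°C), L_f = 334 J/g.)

m_melted ≈ 269 g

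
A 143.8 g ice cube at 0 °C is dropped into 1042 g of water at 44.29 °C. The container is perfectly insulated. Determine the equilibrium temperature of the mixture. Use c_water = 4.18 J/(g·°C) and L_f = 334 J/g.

Taking heat into each body as positive, Σ m c ΔT = 0:
fusion: m_ice L_f = 143.8×334 = 48029; warm the meltwater: 601.08 T; water cools: 1042×4.18×(T − 44.29) = 4355.6(T − 44.29)
4956.6 T = 192908 − 48029 = 144879
T ≈ 29.23 °C. Since T > 0 °C, the all-ice-melts assumption holds.

T_f ≈ 29.2 °C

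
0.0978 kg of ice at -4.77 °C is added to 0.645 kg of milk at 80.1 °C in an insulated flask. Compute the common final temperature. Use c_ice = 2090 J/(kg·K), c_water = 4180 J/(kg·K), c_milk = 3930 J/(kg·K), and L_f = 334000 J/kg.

T_f ≈ 57.5 °C

Conservation of energy gives ΣQ = 0:
ice -4.77→0 °C: 0.0978·2090·4.77 = 975; fusion: m_ice L_f = 0.0978·334000 = 32665; meltwater 0→T: 0.0978·4180·T = 408.8 T; milk: 2534.8(T − 80.1)
2943.7 T = 203041 − 33640 = 169401
T ≈ 57.55 °C (positive, so assuming full melt was valid).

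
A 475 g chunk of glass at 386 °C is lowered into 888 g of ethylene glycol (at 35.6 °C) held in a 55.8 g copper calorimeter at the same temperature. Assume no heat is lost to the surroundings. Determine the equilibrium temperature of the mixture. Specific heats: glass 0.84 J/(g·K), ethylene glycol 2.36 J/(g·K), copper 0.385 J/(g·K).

T_f ≈ 91.2 °C

Let T be the final temperature. ΣQ_i = 0:
475·0.84·(T − 386) + 888·2.36·(T − 35.6) + 55.8·0.385·(T − 35.6) = 0
399(T − 386) + 2095.7(T − 35.6) + 21.48(T − 35.6) = 0
(399 + 2095.7 + 21.48) T = 399·386 + 2095.7·35.6 + 21.48·35.6
T = 229385 / 2516.2 = 91.2 °C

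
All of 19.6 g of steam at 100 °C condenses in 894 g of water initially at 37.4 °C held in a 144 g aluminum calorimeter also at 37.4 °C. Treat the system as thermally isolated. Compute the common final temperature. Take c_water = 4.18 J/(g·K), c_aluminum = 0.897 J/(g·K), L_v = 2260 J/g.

T_f ≈ 49.9 °C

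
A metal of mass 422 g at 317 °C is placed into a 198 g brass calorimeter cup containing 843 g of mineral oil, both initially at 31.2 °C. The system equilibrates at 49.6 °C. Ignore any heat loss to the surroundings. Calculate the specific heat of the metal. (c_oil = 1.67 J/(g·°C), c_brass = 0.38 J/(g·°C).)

Heat gained plus heat lost sum to zero:
422·c·(49.6 − 317) + 843·1.67·(49.6 − 31.2) + 198·0.38·(49.6 − 31.2) = 0
-112843 c = -27288
c = -27288/-112843 ≈ 0.2418 J/(g·°C)

c ≈ 0.242 J/(g·°C)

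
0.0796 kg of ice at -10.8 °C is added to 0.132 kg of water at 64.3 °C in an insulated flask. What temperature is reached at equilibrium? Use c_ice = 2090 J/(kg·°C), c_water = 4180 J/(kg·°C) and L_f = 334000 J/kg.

T_f ≈ 8.0 °C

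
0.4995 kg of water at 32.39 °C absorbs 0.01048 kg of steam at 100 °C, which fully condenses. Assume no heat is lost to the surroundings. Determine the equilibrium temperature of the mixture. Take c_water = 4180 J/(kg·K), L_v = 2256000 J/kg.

T_f ≈ 44.9 °C

Heat gained plus heat lost sum to zero:
condense steam: −0.01048·2256000 = −23643; condensate cools 100→T: 0.01048·4180·(T − 100) = 43.81(T − 100); original water: 2087.9(T − 32.39)
2131.7 T = 23643 + 4380.6 + 67627 = 95651
T ≈ 44.87 °C — below 100 °C, confirming all the steam condensed.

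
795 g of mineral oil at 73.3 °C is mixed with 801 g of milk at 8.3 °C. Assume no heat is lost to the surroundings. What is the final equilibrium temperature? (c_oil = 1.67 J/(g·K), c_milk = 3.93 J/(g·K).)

Heat gained plus heat lost sum to zero:
795*1.67*(T − 73.3) + 801*3.93*(T − 8.3) = 0
1327.6(T − 73.3) + 3147.9(T − 8.3) = 0
(1327.6 + 3147.9) T = 1327.6*73.3 + 3147.9*8.3
T ≈ 27.58 °C

T_f ≈ 27.6 °C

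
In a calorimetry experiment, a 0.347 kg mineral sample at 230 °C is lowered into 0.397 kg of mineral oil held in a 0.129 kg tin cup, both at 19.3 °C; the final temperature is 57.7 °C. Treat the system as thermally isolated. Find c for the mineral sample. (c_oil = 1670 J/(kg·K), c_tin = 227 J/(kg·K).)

Let T be the final temperature. ΣQ_i = 0:
0.347×c×(57.7 − 230) + 0.397×1670×(57.7 − 19.3) + 0.129×227×(57.7 − 19.3) = 0
-59.79 c = -26583
c = -26583/-59.79 ≈ 444.6 J/(kg·K)

c ≈ 445 J/(kg·K)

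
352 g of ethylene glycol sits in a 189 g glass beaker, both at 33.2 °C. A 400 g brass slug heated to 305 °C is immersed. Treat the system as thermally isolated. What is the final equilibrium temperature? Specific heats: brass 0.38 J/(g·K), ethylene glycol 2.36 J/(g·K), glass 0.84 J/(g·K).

Heat gained plus heat lost sum to zero:
400·0.38·(T − 305) + 352·2.36·(T − 33.2) + 189·0.84·(T − 33.2) = 0
(152 + 830.72 + 158.76) T = 152·305 + 830.72·33.2 + 158.76·33.2
T = 79211 / 1141.5 = 69.4 °C

T_f ≈ 69.4 °C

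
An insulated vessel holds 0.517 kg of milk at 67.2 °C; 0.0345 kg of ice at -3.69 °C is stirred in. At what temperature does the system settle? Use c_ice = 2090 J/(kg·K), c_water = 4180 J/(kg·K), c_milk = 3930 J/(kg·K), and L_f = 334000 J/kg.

T_f ≈ 57.3 °C

Energy conservation, ΣQ = 0:
warm ice to 0 °C: 0.0345×2090×(0 − (-3.69)) = 266.07; melt ice: 0.0345×334000 = 11523; warm the meltwater: 144.21 T; milk cools: 0.517×3930×(T − 67.2) = 2031.8(T − 67.2)
2176 T = 136538 − 11789 = 124749
T ≈ 57.33 °C. Since T > 0 °C, the all-ice-melts assumption holds.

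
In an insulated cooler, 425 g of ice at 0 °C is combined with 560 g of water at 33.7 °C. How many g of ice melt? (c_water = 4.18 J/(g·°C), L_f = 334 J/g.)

m_melted ≈ 236 g

Heat available from the water dropping to 0 °C: 560×4.18×33.7 = 78885 J.
Melting all 425 g of ice would need 425×334 = 141950 J.
78885 J < 141950 J, so only part of the ice melts and the system sits at 0 °C.
m_melt = 78885 / L_f = 236.2 g.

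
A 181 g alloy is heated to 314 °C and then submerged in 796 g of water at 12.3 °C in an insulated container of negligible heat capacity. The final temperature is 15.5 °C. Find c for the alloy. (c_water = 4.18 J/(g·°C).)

c ≈ 0.197 J/(g·°C)

m_s c (T_s − T_f) = m_water c_water (T_f − T_0):
181·c·(314 − 15.5) = 796·4.18·(15.5 − 12.3)
54028 c = 10647  ⇒  c ≈ 0.1971 J/(g·°C)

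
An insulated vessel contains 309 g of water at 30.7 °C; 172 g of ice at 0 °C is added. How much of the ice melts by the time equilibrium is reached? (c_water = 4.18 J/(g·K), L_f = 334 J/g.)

m_melted ≈ 119 g

Water can give up m c ΔT = 309×4.18×30.7 = 39653 J before reaching 0 °C.
Melting all 172 g of ice would need 172×334 = 57448 J.
That's not enough to melt it all — equilibrium is at 0 °C with ice remaining.
Mass melted = 39653/334 ≈ 118.7 g.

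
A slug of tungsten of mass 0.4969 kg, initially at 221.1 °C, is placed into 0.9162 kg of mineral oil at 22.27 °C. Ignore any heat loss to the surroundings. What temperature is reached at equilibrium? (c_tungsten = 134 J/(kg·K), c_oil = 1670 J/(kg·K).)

T_f ≈ 30.6 °C

Taking heat into each body as positive, Σ m c ΔT = 0:
0.4969·134·(T − 221.1) + 0.9162·1670·(T − 22.27) = 0
66.58(T − 221.1) + 1530.1(T − 22.27) = 0
(66.58 + 1530.1) T = 66.58·221.1 + 1530.1·22.27
T = 48796/1596.6 ≈ 30.56 °C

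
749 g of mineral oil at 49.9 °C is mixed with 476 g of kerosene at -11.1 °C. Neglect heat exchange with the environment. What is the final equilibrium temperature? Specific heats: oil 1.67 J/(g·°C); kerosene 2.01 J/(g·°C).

With ΣQ=0 the equilibrium temperature is the m·c-weighted mean:
T_f = (1250.8*49.9 + 956.76*(-11.1)) / (1250.8 + 956.76)
    = 51796 / 2207.6 ≈ 23.46 °C

T_f ≈ 23.5 °C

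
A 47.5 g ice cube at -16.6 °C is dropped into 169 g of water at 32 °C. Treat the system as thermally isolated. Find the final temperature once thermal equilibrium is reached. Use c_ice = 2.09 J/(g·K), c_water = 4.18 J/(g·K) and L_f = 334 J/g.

T_f ≈ 5.6 °C

Net heat exchanged in the isolated system is zero:
warm ice to 0 °C: 47.5·2.09·(0 − (-16.6)) = 1648; melt ice: 47.5·334 = 15865; meltwater 0→T: 47.5·4.18·T = 198.55 T; water cools: 169·4.18·(T − 32) = 706.42(T − 32)
904.97 T = 22605 − 17513 = 5092.5
T ≈ 5.63 °C — above 0 °C, consistent with complete melting.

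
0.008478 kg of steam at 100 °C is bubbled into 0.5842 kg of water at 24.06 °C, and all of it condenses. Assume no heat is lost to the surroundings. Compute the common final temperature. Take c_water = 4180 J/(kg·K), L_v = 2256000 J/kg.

Energy balance with sensible and latent terms:
condense steam: −0.008478×2256000 = −19126
  condensed water 100 °C→T: 35.44(T − 100)
  original water: 2442(T − 24.06)
2477.4 T = 19126 + 3543.8 + 58753 = 81424
T ≈ 32.87 °C (< 100 °C, so full condensation is consistent).

T_f ≈ 32.9 °C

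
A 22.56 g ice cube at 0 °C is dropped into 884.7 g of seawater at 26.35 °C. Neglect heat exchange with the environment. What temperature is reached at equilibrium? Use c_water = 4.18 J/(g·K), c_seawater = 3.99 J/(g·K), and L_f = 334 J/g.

Heat gained plus heat lost sum to zero:
melt ice: 22.56×334 = 7535; meltwater 0→T: 22.56×4.18×T = 94.3 T; seawater cools: 884.7×3.99×(T − 26.35) = 3530(T − 26.35)
3624.3 T = 93014 − 7535 = 85479
T ≈ 23.59 °C. Since T > 0 °C, the all-ice-melts assumption holds.

T_f ≈ 23.6 °C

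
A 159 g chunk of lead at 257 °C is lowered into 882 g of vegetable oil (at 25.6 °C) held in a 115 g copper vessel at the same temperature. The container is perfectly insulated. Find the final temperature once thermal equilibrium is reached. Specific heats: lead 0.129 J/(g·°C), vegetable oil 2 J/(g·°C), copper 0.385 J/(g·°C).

T_f ≈ 28.2 °C

Heat gained plus heat lost sum to zero:
159·0.129·(T − 257) + 882·2·(T − 25.6) + 115·0.385·(T − 25.6) = 0
20.51(T − 257) + 1764(T − 25.6) + 44.27(T − 25.6) = 0
(20.51 + 1764 + 44.27) T = 20.51·257 + 1764·25.6 + 44.27·25.6
T = 51563 / 1828.8 = 28.2 °C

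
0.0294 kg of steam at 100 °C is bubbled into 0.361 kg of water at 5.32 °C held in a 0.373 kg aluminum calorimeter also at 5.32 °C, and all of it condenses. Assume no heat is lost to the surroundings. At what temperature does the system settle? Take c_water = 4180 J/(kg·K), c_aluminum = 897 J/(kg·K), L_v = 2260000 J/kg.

T_f ≈ 45.0 °C

Setting the total heat transfer to zero:
steam→water at 100 °C releases m L_v = 0.0294×2260000 = 66444
  condensate cools 100→T: 0.0294×4180×(T − 100) = 122.89(T − 100)
  original water: 1509(T − 5.32)
  aluminum cup: 0.373×897×(T − 5.32) = 334.58(T − 5.32)
1966.5 T = 66444 + 12289 + 9807.7 = 88541
T ≈ 45.03 °C — below 100 °C, confirming all the steam condensed.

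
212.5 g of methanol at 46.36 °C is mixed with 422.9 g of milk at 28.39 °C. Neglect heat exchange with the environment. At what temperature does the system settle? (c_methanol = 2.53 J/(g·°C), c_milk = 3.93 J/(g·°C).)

T_f ≈ 32.8 °C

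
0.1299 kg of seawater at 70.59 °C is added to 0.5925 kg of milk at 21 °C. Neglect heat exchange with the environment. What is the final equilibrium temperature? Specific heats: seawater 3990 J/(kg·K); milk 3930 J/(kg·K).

|Q_seawater| = |Q_milk|:
0.1299*3990*(70.59 − T) = 0.5925*3930*(T − 21)
518.3(70.59 − T) = 2328.5(T − 21)
2846.8 T = 85486  ⇒  T ≈ 30.03 °C

T_f ≈ 30.0 °C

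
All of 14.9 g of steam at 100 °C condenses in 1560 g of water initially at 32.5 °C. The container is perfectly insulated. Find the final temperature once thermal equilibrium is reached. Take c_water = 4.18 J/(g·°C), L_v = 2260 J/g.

T_f ≈ 38.3 °C

Heat gained plus heat lost sum to zero:
condense steam: −14.9·2260 = −33674
  condensate cools 100→T: 14.9·4.18·(T − 100) = 62.28(T − 100)
  original water: 6520.8(T − 32.5)
6583.1 T = 33674 + 6228.2 + 211926 = 251828
T ≈ 38.25 °C, under the boiling point, so the assumption holds.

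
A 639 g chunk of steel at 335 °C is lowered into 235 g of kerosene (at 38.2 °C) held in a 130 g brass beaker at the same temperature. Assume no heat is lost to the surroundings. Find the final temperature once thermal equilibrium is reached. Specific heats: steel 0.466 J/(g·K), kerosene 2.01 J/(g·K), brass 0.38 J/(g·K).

T_f ≈ 146.0 °C

Taking heat into each body as positive, Σ m c ΔT = 0:
639×0.466×(T − 335) + 235×2.01×(T − 38.2) + 130×0.38×(T − 38.2) = 0
297.77(T − 335) + 472.35(T − 38.2) + 49.4(T − 38.2) = 0
819.52 T = 119685
T ≈ 146.04 °C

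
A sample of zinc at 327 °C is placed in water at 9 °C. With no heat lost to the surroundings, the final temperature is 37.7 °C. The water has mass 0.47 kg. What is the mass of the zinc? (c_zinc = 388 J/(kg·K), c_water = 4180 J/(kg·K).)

Heat lost by the zinc = heat gained by the water:
m×388×(327 − 37.7) = 0.47×4180×(37.7 − 9)
112248 m = 56384  ⇒  m ≈ 0.5023 kg

m ≈ 0.502 kg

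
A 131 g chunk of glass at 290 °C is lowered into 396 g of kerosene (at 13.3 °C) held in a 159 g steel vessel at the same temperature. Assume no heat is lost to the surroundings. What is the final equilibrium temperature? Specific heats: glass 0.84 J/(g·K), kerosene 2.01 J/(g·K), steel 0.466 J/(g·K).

T_f ≈ 44.4 °C

Conservation of energy gives ΣQ = 0:
131*0.84*(T − 290) + 396*2.01*(T − 13.3) + 159*0.466*(T − 13.3) = 0
980.09 T = 43483
T ≈ 44.37 °C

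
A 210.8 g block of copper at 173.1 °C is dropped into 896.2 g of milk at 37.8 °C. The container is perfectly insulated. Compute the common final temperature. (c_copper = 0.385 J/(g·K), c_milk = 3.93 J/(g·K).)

Heat gained plus heat lost sum to zero:
210.8*0.385*(T − 173.1) + 896.2*3.93*(T − 37.8) = 0
(81.16 + 3522.1) T = 81.16*173.1 + 3522.1*37.8
T = 147183 / 3603.2 = 40.8 °C

T_f ≈ 40.8 °C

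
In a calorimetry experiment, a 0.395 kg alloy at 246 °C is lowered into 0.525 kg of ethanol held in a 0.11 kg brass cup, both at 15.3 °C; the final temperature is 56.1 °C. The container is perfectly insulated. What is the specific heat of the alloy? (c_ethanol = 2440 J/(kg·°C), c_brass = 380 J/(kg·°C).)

Taking heat into each body as positive, Σ m c ΔT = 0:
0.395×c×(56.1 − 246) + 0.525×2440×(56.1 − 15.3) + 0.11×380×(56.1 − 15.3) = 0
-75.01 c = -53970
c = -53970/-75.01 ≈ 719.5 J/(kg·°C)

c ≈ 720 J/(kg·°C)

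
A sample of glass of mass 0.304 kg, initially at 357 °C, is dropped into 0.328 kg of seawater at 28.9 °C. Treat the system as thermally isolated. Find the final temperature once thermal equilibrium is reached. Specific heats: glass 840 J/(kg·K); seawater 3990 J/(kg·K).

|Q_glass| = |Q_seawater|:
0.304*840*(357 − T) = 0.328*3990*(T − 28.9)
255.36(357 − T) = 1308.7(T − 28.9)
1564.1 T = 128986  ⇒  T ≈ 82.47 °C

T_f ≈ 82.5 °C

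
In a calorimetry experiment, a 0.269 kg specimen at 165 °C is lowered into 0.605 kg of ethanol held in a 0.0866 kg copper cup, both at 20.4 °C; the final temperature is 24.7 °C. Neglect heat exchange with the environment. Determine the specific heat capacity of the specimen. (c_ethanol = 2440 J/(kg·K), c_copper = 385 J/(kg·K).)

c ≈ 172 J/(kg·K)

Taking heat into each body as positive, Σ m c ΔT = 0:
0.269×c×(24.7 − 165) + 0.605×2440×(24.7 − 20.4) + 0.0866×385×(24.7 − 20.4) = 0
-37.74 c = -6491
c = -6491/-37.74 ≈ 172 J/(kg·K)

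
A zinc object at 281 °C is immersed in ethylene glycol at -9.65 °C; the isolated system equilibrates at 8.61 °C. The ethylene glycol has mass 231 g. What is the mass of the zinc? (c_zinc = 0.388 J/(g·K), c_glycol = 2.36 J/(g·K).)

Let T be the final temperature. ΣQ_i = 0:
m×0.388×(8.61 − 281) + 231×2.36×(8.61 − (-9.65)) = 0
-105.69 m = -9954.6
m = -9954.6/-105.69 ≈ 94.19 g

m ≈ 94.2 g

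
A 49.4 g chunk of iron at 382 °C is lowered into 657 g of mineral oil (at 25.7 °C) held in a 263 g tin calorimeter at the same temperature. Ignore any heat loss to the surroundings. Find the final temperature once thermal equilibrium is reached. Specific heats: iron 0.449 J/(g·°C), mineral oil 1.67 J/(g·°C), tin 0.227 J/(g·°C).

T_f ≈ 32.4 °C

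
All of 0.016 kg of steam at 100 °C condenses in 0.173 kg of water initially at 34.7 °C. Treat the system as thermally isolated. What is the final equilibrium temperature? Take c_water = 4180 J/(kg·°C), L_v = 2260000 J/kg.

Sum of m c ΔT and latent-heat terms is zero:
steam→water at 100 °C releases m L_v = 0.016·2260000 = 36160
  condensed water 100 °C→T: 66.88(T − 100)
  water warms: 0.173·4180·(T − 34.7) = 723.14(T − 34.7)
790.02 T = 36160 + 6688 + 25093 = 67941
T ≈ 86.00 °C — below 100 °C, confirming all the steam condensed.

T_f ≈ 86.0 °C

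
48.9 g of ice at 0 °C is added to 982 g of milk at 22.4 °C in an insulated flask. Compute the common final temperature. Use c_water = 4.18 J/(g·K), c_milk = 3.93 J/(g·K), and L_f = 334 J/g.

T_f ≈ 17.3 °C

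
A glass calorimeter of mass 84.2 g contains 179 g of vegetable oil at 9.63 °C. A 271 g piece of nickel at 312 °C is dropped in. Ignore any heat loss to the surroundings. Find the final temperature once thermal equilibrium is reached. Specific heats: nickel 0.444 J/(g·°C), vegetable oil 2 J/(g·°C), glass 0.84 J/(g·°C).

T_f ≈ 75.9 °C

Let T be the final temperature. ΣQ_i = 0:
271*0.444*(T − 312) + 179*2*(T − 9.63) + 84.2*0.84*(T − 9.63) = 0
120.32(T − 312) + 358(T − 9.63) + 70.73(T − 9.63) = 0
549.05 T = 41670
T ≈ 75.89 °C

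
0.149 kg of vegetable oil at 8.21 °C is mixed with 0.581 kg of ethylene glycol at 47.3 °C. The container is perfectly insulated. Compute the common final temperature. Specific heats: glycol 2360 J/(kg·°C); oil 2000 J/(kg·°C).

T_f ≈ 40.3 °C

|Q_glycol| = |Q_oil|:
0.581·2360·(47.3 − T) = 0.149·2000·(T − 8.21)
1371.2(47.3 − T) = 298(T − 8.21)
1669.2 T = 67302  ⇒  T ≈ 40.32 °C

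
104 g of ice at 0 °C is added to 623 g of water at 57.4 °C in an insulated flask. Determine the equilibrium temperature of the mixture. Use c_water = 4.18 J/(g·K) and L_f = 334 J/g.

Conservation of energy gives ΣQ = 0:
fusion: m_ice L_f = 104·334 = 34736
  warm the meltwater: 434.72 T
  water cools: 623·4.18·(T − 57.4) = 2604.1(T − 57.4)
3038.9 T = 149478 − 34736 = 114742
T ≈ 37.76 °C — above 0 °C, consistent with complete melting.

T_f ≈ 37.8 °C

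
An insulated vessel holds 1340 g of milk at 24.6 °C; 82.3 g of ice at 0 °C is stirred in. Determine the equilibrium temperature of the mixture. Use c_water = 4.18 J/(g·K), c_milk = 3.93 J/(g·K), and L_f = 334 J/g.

Let T be the final temperature. ΣQ_i = 0:
latent heat to melt: 82.3·334 = 27488
  meltwater 0→T: 82.3·4.18·T = 344.01 T
  milk cools: 1340·3.93·(T − 24.6) = 5266.2(T − 24.6)
5610.2 T = 129549 − 27488 = 102060
T ≈ 18.19 °C. Since T > 0 °C, the all-ice-melts assumption holds.

T_f ≈ 18.2 °C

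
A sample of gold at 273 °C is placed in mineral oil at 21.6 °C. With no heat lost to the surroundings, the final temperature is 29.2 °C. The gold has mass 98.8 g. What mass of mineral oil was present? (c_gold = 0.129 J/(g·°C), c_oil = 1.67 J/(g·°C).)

m ≈ 245 g

Net heat exchanged in the isolated system is zero:
98.8·0.129·(29.2 − 273) + m·1.67·(29.2 − 21.6) = 0
12.69 m = 3107.3
m = 3107.3/12.69 ≈ 244.8 g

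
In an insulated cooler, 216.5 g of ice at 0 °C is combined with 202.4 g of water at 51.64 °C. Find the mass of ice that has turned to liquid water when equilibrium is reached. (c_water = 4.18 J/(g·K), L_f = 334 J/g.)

Water can give up m c ΔT = 202.4×4.18×51.64 = 43689 J before reaching 0 °C.
Fully melting the ice requires m_ice L_f = 216.5×334 = 72311 J.
That's not enough to melt it all — equilibrium is at 0 °C with ice remaining.
m_melted×334 = 43689  ⇒  m_melted ≈ 130.8 g.

m_melted ≈ 131 g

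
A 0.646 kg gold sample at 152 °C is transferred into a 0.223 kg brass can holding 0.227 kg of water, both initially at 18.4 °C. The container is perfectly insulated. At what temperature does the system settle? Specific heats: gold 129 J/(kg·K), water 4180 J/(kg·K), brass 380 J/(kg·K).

T_f ≈ 28.4 °C

Setting the total heat transfer to zero:
0.646·129·(T − 152) + 0.227·4180·(T − 18.4) + 0.223·380·(T − 18.4) = 0
(83.33 + 948.86 + 84.74) T = 83.33·152 + 948.86·18.4 + 84.74·18.4
T = 31685/1116.9 ≈ 28.37 °C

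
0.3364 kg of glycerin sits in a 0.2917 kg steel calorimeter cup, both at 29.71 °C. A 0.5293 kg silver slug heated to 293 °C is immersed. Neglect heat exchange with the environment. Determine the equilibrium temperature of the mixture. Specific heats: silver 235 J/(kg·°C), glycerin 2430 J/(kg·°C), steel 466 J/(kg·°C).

T_f ≈ 60.1 °C

Taking heat into each body as positive, Σ m c ΔT = 0:
0.5293·235·(T − 293) + 0.3364·2430·(T − 29.71) + 0.2917·466·(T − 29.71) = 0
(124.39 + 817.45 + 135.93) T = 124.39·293 + 817.45·29.71 + 135.93·29.71
T ≈ 60.10 °C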